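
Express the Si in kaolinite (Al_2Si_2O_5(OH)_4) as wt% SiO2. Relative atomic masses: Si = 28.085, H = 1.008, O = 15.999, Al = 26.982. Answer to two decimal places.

Formula mass = 258.157 g/mol.
2 Si → 2.0000 mol SiO2 per formula unit; M(SiO2) = 60.083, so SiO2 mass = 120.166 g.
120.166/258.157 × 100 = 46.55 wt%.

46.55 wt%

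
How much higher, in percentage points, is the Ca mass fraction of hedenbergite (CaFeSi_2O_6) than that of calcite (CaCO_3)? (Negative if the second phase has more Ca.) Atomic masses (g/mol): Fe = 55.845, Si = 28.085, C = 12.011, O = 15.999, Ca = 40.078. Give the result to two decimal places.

-23.89 percentage points

Ca in CaFeSi_2O_6: molar mass 248.087 g/mol; 1×40.078 = 40.078 g → 16.15 wt%.
Ca in CaCO_3: molar mass 100.086 g/mol; 1×40.078 = 40.078 g → 40.04 wt%.
Difference = 16.15 − 40.04 = -23.89 percentage points.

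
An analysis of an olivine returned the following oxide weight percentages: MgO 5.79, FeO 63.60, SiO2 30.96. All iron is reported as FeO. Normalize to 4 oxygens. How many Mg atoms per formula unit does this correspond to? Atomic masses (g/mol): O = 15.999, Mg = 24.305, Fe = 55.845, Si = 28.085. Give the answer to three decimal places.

0.279 Mg apfu

5.79 wt% MgO ÷ 40.304 g/mol = 0.14366 mol, giving 0.14366 Mg and 0.14366 O.
63.60 wt% FeO ÷ 71.844 g/mol = 0.88525 mol, giving 0.88525 Fe and 0.88525 O.
30.96 wt% SiO2 ÷ 60.083 g/mol = 0.51529 mol, giving 0.51529 Si and 1.03058 O.
Oxygen sums to 2.05949; scaling by 4/2.05949 = 1.94223 puts the formula on 4 O.
Mg: 0.14366 × 1.94223 = 0.279 atoms per formula unit.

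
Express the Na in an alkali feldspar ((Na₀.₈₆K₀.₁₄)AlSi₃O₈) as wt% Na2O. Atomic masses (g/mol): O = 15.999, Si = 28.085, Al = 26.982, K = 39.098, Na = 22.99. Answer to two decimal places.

M((Na₀.₈₆K₀.₁₄)AlSi₃O₈) = 264.474 g/mol; M(Na2O) = 61.979 g/mol.
Moles Na2O per formula unit = 0.86 Na ÷ 2 = 0.4300.
Na2O fraction = (0.4300 × 61.979) / 264.474 = 26.651/264.474 = 0.1008.

10.08 wt%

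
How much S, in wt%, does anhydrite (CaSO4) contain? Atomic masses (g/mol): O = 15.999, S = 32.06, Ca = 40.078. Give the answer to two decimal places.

M(CaSO4) = 136.134 g/mol.
S contributes 1 × 32.06 = 32.060 g per mole.
32.060/136.134 = 0.2355 → 23.55%.

23.55 wt%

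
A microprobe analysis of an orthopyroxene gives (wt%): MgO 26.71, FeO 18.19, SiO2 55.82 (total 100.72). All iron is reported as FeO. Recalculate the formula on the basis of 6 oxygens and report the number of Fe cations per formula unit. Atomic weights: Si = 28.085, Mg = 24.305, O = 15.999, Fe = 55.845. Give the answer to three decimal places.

0.548 Fe apfu

MgO (M=40.304): mol = 0.66271; Mg = 0.66271, O = 0.66271.
FeO (M=71.844): mol = 0.25319; Fe = 0.25319, O = 0.25319.
SiO2 (M=60.083): mol = 0.92905; Si = 0.92905, O = 1.85810.
ΣO = 2.77400; factor = 6/ΣO = 2.16294.
Fe apfu = 0.25319 × 2.16294 = 0.548.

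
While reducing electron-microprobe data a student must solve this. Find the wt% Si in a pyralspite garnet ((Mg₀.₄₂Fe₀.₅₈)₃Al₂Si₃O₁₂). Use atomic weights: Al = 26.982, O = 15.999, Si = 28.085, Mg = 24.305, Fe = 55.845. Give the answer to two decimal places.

18.40 wt%

Molar mass of (Mg₀.₄₂Fe₀.₅₈)₃Al₂Si₃O₁₂: 1.26×24.305 + 1.74×55.845 + 2×26.982 + 3×28.085 + 12×15.999 = 458.002 g/mol.
Mass of Si per formula unit: 3 × 28.085 = 84.255 g.
Weight fraction Si = 84.255 / 458.002 = 0.1840.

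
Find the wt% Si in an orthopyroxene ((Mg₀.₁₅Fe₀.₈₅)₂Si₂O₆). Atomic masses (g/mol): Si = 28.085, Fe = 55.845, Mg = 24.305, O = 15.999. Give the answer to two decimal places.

22.08 mass %

Formula mass = 0.30*24.305 + 1.70*55.845 + 2*28.085 + 6*15.999 = 254.392 g/mol, of which 56.170 g is Si.
So Si makes up 56.170/254.392 = 0.2208 of the mass, i.e. 22.08%.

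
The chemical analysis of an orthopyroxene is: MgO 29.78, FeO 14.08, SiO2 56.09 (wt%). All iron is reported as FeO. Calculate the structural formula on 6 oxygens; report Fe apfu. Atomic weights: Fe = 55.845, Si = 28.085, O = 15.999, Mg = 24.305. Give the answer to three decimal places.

0.420 Fe apfu

MgO: 29.78/40.304 = 0.73888 mol → 0.73888 mol Mg, 0.73888 mol O.
FeO: 14.08/71.844 = 0.19598 mol → 0.19598 mol Fe, 0.19598 mol O.
SiO2: 56.09/60.083 = 0.93354 mol → 0.93354 mol Si, 1.86708 mol O.
Total oxygen = 2.80194 mol. Normalization factor = 6/2.80194 = 2.14137.
Fe per 6 O = 0.19598 × 2.14137 = 0.420.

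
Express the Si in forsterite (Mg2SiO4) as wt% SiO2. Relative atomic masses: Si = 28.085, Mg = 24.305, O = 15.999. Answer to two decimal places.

Formula mass = 140.691 g/mol.
1 Si → 1.0000 mol SiO2 per formula unit; M(SiO2) = 60.083, so SiO2 mass = 60.083 g.
60.083/140.691 × 100 = 42.71 wt%.

42.71 wt%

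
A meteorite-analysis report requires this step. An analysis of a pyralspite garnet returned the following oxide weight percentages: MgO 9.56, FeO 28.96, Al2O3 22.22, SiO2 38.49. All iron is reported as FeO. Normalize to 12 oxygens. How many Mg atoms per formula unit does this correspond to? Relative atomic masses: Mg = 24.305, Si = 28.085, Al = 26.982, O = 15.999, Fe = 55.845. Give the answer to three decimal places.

1.105 Mg apfu

MgO: 9.56/40.304 = 0.23720 mol → 0.23720 mol Mg, 0.23720 mol O.
FeO: 28.96/71.844 = 0.40310 mol → 0.40310 mol Fe, 0.40310 mol O.
Al2O3: 22.22/101.961 = 0.21793 mol → 0.43586 mol Al, 0.65379 mol O.
SiO2: 38.49/60.083 = 0.64061 mol → 0.64061 mol Si, 1.28122 mol O.
Total oxygen = 2.57531 mol. Normalization factor = 12/2.57531 = 4.65963.
Mg per 12 O = 0.23720 × 4.65963 = 1.105.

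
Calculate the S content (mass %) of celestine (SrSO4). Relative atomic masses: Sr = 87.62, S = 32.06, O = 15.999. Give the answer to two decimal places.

17.45 mass %

Formula mass = 1·87.62 + 1·32.06 + 4·15.999 = 183.676 g/mol, of which 32.060 g is S.
So S makes up 32.060/183.676 = 0.1745 of the mass, i.e. 17.45%.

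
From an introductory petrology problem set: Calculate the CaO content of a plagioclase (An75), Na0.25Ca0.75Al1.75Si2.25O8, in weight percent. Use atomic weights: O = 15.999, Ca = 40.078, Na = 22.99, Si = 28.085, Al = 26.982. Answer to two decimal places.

M(Na0.25Ca0.75Al1.75Si2.25O8) = 274.208 g/mol; M(CaO) = 56.077 g/mol.
Moles CaO per formula unit = 0.75 Ca ÷ 1 = 0.7500.
CaO fraction = (0.7500 × 56.077) / 274.208 = 42.058/274.208 = 0.1534.

15.34 wt%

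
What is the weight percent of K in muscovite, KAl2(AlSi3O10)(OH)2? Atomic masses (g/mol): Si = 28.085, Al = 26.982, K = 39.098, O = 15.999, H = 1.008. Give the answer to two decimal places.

9.82 mass %

M(KAl2(AlSi3O10)(OH)2) = 398.303 g/mol.
K contributes 1 × 39.098 = 39.098 g per mole.
39.098/398.303 = 0.0982 → 9.82%.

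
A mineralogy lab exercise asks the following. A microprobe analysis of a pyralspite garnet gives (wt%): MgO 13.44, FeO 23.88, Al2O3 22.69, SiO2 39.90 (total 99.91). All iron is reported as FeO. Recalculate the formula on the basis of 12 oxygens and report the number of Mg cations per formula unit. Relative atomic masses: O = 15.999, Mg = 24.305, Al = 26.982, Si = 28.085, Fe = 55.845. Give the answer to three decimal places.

MgO (M=40.304): mol = 0.33347; Mg = 0.33347, O = 0.33347.
FeO (M=71.844): mol = 0.33239; Fe = 0.33239, O = 0.33239.
Al2O3 (M=101.961): mol = 0.22254; Al = 0.44508, O = 0.66762.
SiO2 (M=60.083): mol = 0.66408; Si = 0.66408, O = 1.32816.
ΣO = 2.66164; factor = 12/ΣO = 4.50850.
Mg apfu = 0.33347 × 4.50850 = 1.503.

1.503 Mg apfu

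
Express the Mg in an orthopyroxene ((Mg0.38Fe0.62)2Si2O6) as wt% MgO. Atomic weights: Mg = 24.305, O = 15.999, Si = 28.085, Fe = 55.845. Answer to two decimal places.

Formula mass = 239.884 g/mol.
0.76 Mg → 0.7600 mol MgO per formula unit; M(MgO) = 40.304, so MgO mass = 30.631 g.
30.631/239.884 × 100 = 12.77 wt%.

12.77 wt%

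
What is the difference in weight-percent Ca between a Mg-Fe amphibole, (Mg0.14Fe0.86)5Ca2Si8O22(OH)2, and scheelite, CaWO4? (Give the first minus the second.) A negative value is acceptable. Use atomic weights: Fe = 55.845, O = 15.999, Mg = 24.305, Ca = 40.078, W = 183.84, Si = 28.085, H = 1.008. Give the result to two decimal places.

-5.46 percentage points

Ca in (Mg0.14Fe0.86)5Ca2Si8O22(OH)2: molar mass 947.975 g/mol; 2×40.078 = 80.156 g → 8.46 wt%.
Ca in CaWO4: molar mass 287.914 g/mol; 1×40.078 = 40.078 g → 13.92 wt%.
Difference = 8.46 − 13.92 = -5.46 percentage points.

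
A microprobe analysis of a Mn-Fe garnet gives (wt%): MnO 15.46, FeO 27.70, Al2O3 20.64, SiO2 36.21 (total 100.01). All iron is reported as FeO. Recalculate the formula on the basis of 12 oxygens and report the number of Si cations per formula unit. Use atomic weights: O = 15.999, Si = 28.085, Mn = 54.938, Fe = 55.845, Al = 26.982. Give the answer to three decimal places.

2.993 Si apfu

MnO (M=70.937): mol = 0.21794; Mn = 0.21794, O = 0.21794.
FeO (M=71.844): mol = 0.38556; Fe = 0.38556, O = 0.38556.
Al2O3 (M=101.961): mol = 0.20243; Al = 0.40486, O = 0.60729.
SiO2 (M=60.083): mol = 0.60267; Si = 0.60267, O = 1.20534.
ΣO = 2.41613; factor = 12/ΣO = 4.96662.
Si apfu = 0.60267 × 4.96662 = 2.993.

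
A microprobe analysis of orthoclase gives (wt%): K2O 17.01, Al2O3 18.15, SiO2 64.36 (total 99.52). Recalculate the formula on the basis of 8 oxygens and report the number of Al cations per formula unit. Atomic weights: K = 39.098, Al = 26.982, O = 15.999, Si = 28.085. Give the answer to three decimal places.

0.997 Al apfu

K2O (M=94.195): mol = 0.18058; K = 0.36116, O = 0.18058.
Al2O3 (M=101.961): mol = 0.17801; Al = 0.35602, O = 0.53403.
SiO2 (M=60.083): mol = 1.07118; Si = 1.07118, O = 2.14236.
ΣO = 2.85697; factor = 8/ΣO = 2.80017.
Al apfu = 0.35602 × 2.80017 = 0.997.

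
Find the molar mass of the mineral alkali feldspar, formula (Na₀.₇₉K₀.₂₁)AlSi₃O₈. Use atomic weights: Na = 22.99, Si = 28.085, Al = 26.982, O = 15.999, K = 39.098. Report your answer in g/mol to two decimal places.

265.60 g/mol

M = 0.79*22.99 + 0.21*39.098 + 1*26.982 + 3*28.085 + 8*15.999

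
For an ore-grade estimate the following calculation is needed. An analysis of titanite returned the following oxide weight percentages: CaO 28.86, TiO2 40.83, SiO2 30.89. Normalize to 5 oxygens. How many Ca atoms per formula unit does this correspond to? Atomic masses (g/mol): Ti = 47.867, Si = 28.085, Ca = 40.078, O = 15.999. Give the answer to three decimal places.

1.003 Ca apfu

CaO (M=56.077): mol = 0.51465; Ca = 0.51465, O = 0.51465.
TiO2 (M=79.865): mol = 0.51124; Ti = 0.51124, O = 1.02248.
SiO2 (M=60.083): mol = 0.51412; Si = 0.51412, O = 1.02824.
ΣO = 2.56537; factor = 5/ΣO = 1.94904.
Ca apfu = 0.51465 × 1.94904 = 1.003.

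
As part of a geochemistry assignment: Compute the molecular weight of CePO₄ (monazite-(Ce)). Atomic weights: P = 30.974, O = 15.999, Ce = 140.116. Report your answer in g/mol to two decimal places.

M = 1(140.116) + 1(30.974) + 4(15.999)

235.09 g/mol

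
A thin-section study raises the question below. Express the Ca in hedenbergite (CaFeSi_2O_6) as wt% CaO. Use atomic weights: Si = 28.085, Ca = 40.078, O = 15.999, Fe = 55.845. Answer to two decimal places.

Formula mass = 248.087 g/mol.
1 Ca → 1.0000 mol CaO per formula unit; M(CaO) = 56.077, so CaO mass = 56.077 g.
56.077/248.087 × 100 = 22.60 wt%.

22.60 wt%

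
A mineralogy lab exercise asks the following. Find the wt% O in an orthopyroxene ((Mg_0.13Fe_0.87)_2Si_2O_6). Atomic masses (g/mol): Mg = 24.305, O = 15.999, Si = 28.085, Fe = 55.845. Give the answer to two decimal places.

M((Mg_0.13Fe_0.87)_2Si_2O_6) = 255.654 g/mol.
O contributes 6 × 15.999 = 95.994 g per mole.
95.994/255.654 = 0.3755 → 37.55%.

37.55 weight percent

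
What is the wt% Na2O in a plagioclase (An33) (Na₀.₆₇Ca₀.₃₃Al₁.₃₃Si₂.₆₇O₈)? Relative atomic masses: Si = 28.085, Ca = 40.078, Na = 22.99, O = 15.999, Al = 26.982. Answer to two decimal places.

7.76 wt%

Molar mass of Na₀.₆₇Ca₀.₃₃Al₁.₃₃Si₂.₆₇O₈ = 0.67*22.99 + 0.33*40.078 + 1.33*26.982 + 2.67*28.085 + 8*15.999 = 267.494 g/mol.
Each formula unit contains 0.67 Na, equivalent to 0.67/2 = 0.3350 mol Na2O.
M(Na2O) = 2×22.99 + 1×15.999 = 61.979 g/mol.
Mass of Na2O per formula unit = 0.3350 × 61.979 = 20.763 g.
Na2O wt% = 20.763 / 267.494 × 100 = 7.76%.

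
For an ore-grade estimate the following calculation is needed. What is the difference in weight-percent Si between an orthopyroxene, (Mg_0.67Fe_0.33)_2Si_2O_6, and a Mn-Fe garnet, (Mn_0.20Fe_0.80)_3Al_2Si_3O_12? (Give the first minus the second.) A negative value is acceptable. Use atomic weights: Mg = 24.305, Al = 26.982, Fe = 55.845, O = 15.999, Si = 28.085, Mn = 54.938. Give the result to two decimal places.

M((Mg_0.67Fe_0.33)_2Si_2O_6) = 221.590 g/mol, so wt% Si = 56.170/221.590 × 100 = 25.35%.
M((Mn_0.20Fe_0.80)_3Al_2Si_3O_12) = 497.198 g/mol, so wt% Si = 84.255/497.198 × 100 = 16.95%.
25.35 − 16.95 = 8.40 pp.

8.40 percentage points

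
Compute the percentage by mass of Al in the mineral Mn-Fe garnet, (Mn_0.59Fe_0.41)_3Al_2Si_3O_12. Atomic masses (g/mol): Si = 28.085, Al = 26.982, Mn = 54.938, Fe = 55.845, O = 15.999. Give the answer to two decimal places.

Molar mass of (Mn_0.59Fe_0.41)_3Al_2Si_3O_12: 1.77·54.938 + 1.23·55.845 + 2·26.982 + 3·28.085 + 12·15.999 = 496.137 g/mol.
Mass of Al per formula unit: 2 × 26.982 = 53.964 g.
Weight fraction Al = 53.964 / 496.137 = 0.1088.

10.88 mass %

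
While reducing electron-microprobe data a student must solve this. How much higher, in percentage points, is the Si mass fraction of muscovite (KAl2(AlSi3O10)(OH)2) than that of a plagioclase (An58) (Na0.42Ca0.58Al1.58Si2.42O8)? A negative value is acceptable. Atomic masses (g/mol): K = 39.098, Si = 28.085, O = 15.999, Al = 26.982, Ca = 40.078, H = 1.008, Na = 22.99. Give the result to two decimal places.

-3.88 percentage points

M(KAl2(AlSi3O10)(OH)2) = 398.303 g/mol, so wt% Si = 84.255/398.303 × 100 = 21.15%.
M(Na0.42Ca0.58Al1.58Si2.42O8) = 271.490 g/mol, so wt% Si = 67.966/271.490 × 100 = 25.03%.
21.15 − 25.03 = -3.88 pp.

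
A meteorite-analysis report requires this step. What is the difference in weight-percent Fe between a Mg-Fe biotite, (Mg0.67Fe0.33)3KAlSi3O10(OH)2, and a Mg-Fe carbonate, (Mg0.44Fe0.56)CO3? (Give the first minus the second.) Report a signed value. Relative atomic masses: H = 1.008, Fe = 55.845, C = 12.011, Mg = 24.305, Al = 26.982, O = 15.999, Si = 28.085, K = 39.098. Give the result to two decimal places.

Fe in (Mg0.67Fe0.33)3KAlSi3O10(OH)2: molar mass 448.479 g/mol; 0.99×55.845 = 55.287 g → 12.33 wt%.
Fe in (Mg0.44Fe0.56)CO3: molar mass 101.975 g/mol; 0.56×55.845 = 31.273 g → 30.67 wt%.
Difference = 12.33 − 30.67 = -18.34 percentage points.

-18.34 percentage points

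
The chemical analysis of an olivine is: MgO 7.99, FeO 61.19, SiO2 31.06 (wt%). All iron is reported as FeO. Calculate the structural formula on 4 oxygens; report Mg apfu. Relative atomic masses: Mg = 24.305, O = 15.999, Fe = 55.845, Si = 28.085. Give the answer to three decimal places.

0.381 Mg apfu

MgO: 7.99/40.304 = 0.19824 mol → 0.19824 mol Mg, 0.19824 mol O.
FeO: 61.19/71.844 = 0.85171 mol → 0.85171 mol Fe, 0.85171 mol O.
SiO2: 31.06/60.083 = 0.51695 mol → 0.51695 mol Si, 1.03390 mol O.
Total oxygen = 2.08385 mol. Normalization factor = 4/2.08385 = 1.91952.
Mg per 4 O = 0.19824 × 1.91952 = 0.381.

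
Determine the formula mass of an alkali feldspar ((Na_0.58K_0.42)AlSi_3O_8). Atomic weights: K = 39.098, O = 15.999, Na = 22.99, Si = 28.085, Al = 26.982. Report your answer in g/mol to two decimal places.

268.98 g/mol

The formula mass is the sum 0.58(22.99) + 0.42(39.098) + 1(26.982) + 3(28.085) + 8(15.999).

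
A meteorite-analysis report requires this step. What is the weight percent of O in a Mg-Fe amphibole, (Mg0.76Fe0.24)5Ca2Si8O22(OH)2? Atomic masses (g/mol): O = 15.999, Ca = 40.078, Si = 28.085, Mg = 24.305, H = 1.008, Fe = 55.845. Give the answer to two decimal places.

45.16 wt%

M((Mg0.76Fe0.24)5Ca2Si8O22(OH)2) = 850.201 g/mol.
O contributes 24 × 15.999 = 383.976 g per mole.
383.976/850.201 = 0.4516 → 45.16%.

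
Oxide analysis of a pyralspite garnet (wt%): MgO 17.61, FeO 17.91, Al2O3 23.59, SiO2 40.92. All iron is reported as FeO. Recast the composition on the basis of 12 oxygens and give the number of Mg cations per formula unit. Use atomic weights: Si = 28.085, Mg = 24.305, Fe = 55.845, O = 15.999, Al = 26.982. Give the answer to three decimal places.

1.912 Mg apfu

17.61 wt% MgO ÷ 40.304 g/mol = 0.43693 mol, giving 0.43693 Mg and 0.43693 O.
17.91 wt% FeO ÷ 71.844 g/mol = 0.24929 mol, giving 0.24929 Fe and 0.24929 O.
23.59 wt% Al2O3 ÷ 101.961 g/mol = 0.23136 mol, giving 0.46272 Al and 0.69408 O.
40.92 wt% SiO2 ÷ 60.083 g/mol = 0.68106 mol, giving 0.68106 Si and 1.36212 O.
Oxygen sums to 2.74242; scaling by 12/2.74242 = 4.37570 puts the formula on 12 O.
Mg: 0.43693 × 4.37570 = 1.912 atoms per formula unit.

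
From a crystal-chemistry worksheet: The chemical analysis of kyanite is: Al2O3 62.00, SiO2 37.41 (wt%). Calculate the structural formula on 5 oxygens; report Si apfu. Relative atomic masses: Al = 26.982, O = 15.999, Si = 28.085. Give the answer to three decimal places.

Al2O3 (M=101.961): mol = 0.60808; Al = 1.21616, O = 1.82424.
SiO2 (M=60.083): mol = 0.62264; Si = 0.62264, O = 1.24528.
ΣO = 3.06952; factor = 5/ΣO = 1.62892.
Si apfu = 0.62264 × 1.62892 = 1.014.

1.014 Si apfu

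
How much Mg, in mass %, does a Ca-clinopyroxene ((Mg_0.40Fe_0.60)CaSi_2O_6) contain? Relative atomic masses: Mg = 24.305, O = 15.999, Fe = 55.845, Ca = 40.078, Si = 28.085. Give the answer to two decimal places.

Formula mass = 0.40×24.305 + 0.60×55.845 + 1×40.078 + 2×28.085 + 6×15.999 = 235.471 g/mol, of which 9.722 g is Mg.
So Mg makes up 9.722/235.471 = 0.0413 of the mass, i.e. 4.13%.

4.13 mass %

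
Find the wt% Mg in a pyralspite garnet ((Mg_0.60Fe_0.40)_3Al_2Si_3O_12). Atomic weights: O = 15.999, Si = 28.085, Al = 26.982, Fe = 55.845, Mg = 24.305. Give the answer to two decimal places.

Formula mass = 1.80×24.305 + 1.20×55.845 + 2×26.982 + 3×28.085 + 12×15.999 = 440.970 g/mol, of which 43.749 g is Mg.
So Mg makes up 43.749/440.970 = 0.0992 of the mass, i.e. 9.92%.

9.92 mass %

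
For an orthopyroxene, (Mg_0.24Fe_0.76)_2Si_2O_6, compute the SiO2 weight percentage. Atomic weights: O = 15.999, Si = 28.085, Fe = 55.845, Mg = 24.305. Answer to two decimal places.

48.31 wt%

M((Mg_0.24Fe_0.76)_2Si_2O_6) = 248.715 g/mol; M(SiO2) = 60.083 g/mol.
Moles SiO2 per formula unit = 2 Si ÷ 1 = 2.0000.
SiO2 fraction = (2.0000 × 60.083) / 248.715 = 120.166/248.715 = 0.4831.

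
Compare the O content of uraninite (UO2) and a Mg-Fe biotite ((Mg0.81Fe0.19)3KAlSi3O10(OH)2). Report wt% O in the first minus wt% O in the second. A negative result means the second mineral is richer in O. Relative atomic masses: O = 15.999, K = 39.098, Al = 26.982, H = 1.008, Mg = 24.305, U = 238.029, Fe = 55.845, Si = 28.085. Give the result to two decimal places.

-32.26 percentage points

M(UO2) = 270.027 g/mol, so wt% O = 31.998/270.027 × 100 = 11.85%.
M((Mg0.81Fe0.19)3KAlSi3O10(OH)2) = 435.232 g/mol, so wt% O = 191.988/435.232 × 100 = 44.11%.
11.85 − 44.11 = -32.26 pp.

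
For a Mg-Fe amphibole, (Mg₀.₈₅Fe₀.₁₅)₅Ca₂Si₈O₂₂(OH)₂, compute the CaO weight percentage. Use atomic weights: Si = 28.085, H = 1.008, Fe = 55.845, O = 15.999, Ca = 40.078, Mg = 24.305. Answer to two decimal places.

Molar mass of (Mg₀.₈₅Fe₀.₁₅)₅Ca₂Si₈O₂₂(OH)₂ = 4.25×24.305 + 0.75×55.845 + 2×40.078 + 8×28.085 + 24×15.999 + 2×1.008 = 836.008 g/mol.
Each formula unit contains 2 Ca, equivalent to 2/1 = 2.0000 mol CaO.
M(CaO) = 1×40.078 + 1×15.999 = 56.077 g/mol.
Mass of CaO per formula unit = 2.0000 × 56.077 = 112.154 g.
CaO wt% = 112.154 / 836.008 × 100 = 13.42%.

13.42 wt%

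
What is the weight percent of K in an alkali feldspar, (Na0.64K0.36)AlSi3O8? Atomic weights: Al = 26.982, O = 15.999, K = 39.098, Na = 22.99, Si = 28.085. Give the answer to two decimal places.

M((Na0.64K0.36)AlSi3O8) = 268.018 g/mol.
K contributes 0.36 × 39.098 = 14.075 g per mole.
14.075/268.018 = 0.0525 → 5.25%.

5.25 wt%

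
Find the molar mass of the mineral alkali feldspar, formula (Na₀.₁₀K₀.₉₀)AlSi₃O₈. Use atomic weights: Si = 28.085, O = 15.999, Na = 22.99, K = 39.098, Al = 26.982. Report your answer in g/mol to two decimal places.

276.72 g/mol

Na: 0.10 × 22.99 = 2.2990
K: 0.90 × 39.098 = 35.1882
Al: 1 × 26.982 = 26.9820
Si: 3 × 28.085 = 84.2550
O: 8 × 15.999 = 127.9920
Summing the contributions gives the formula mass.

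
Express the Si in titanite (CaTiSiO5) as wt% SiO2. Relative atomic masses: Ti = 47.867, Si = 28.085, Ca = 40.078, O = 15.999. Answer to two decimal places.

Molar mass of CaTiSiO5 = 1×40.078 + 1×47.867 + 1×28.085 + 5×15.999 = 196.025 g/mol.
Each formula unit contains 1 Si, equivalent to 1/1 = 1.0000 mol SiO2.
M(SiO2) = 1×28.085 + 2×15.999 = 60.083 g/mol.
Mass of SiO2 per formula unit = 1.0000 × 60.083 = 60.083 g.
SiO2 wt% = 60.083 / 196.025 × 100 = 30.65%.

30.65 wt%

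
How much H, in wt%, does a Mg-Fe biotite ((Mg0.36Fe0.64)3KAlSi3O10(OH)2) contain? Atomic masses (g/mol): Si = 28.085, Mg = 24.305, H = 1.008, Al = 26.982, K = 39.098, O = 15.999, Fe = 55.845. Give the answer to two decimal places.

0.42 wt%

Formula mass = 1.08×24.305 + 1.92×55.845 + 1×39.098 + 1×26.982 + 3×28.085 + 12×15.999 + 2×1.008 = 477.811 g/mol, of which 2.016 g is H.
So H makes up 2.016/477.811 = 0.0042 of the mass, i.e. 0.42%.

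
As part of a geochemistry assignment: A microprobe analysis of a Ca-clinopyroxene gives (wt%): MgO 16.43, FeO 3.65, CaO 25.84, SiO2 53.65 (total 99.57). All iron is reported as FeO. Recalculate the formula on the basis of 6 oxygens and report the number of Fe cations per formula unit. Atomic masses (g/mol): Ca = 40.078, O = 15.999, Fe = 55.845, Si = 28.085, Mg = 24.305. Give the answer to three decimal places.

0.113 Fe apfu

MgO (M=40.304): mol = 0.40765; Mg = 0.40765, O = 0.40765.
FeO (M=71.844): mol = 0.05080; Fe = 0.05080, O = 0.05080.
CaO (M=56.077): mol = 0.46079; Ca = 0.46079, O = 0.46079.
SiO2 (M=60.083): mol = 0.89293; Si = 0.89293, O = 1.78586.
ΣO = 2.70510; factor = 6/ΣO = 2.21803.
Fe apfu = 0.05080 × 2.21803 = 0.113.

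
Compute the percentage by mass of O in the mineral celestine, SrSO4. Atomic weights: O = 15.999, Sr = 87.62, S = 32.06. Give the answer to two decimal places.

Formula mass = 1×87.62 + 1×32.06 + 4×15.999 = 183.676 g/mol, of which 63.996 g is O.
So O makes up 63.996/183.676 = 0.3484 of the mass, i.e. 34.84%.

34.84 weight percent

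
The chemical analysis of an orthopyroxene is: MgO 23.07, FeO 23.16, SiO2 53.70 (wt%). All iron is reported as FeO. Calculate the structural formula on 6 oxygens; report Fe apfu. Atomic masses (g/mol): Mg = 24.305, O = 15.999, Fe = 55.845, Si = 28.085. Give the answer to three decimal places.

0.721 Fe apfu

MgO (M=40.304): mol = 0.57240; Mg = 0.57240, O = 0.57240.
FeO (M=71.844): mol = 0.32237; Fe = 0.32237, O = 0.32237.
SiO2 (M=60.083): mol = 0.89376; Si = 0.89376, O = 1.78752.
ΣO = 2.68229; factor = 6/ΣO = 2.23689.
Fe apfu = 0.32237 × 2.23689 = 0.721.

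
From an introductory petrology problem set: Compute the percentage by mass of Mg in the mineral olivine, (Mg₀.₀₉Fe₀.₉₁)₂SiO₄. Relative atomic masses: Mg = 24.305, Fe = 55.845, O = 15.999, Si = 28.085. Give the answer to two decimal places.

Formula mass = 0.18*24.305 + 1.82*55.845 + 1*28.085 + 4*15.999 = 198.094 g/mol, of which 4.375 g is Mg.
So Mg makes up 4.375/198.094 = 0.0221 of the mass, i.e. 2.21%.

2.21 weight percent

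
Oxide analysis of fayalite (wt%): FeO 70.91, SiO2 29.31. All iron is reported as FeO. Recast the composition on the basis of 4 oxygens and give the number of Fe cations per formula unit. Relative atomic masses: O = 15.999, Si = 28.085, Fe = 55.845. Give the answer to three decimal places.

2.012 Fe apfu

70.91 wt% FeO ÷ 71.844 g/mol = 0.98700 mol, giving 0.98700 Fe and 0.98700 O.
29.31 wt% SiO2 ÷ 60.083 g/mol = 0.48783 mol, giving 0.48783 Si and 0.97566 O.
Oxygen sums to 1.96266; scaling by 4/1.96266 = 2.03805 puts the formula on 4 O.
Fe: 0.98700 × 2.03805 = 2.012 atoms per formula unit.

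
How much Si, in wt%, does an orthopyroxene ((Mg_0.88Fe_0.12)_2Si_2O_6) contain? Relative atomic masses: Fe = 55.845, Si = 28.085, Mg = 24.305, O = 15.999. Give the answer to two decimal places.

Molar mass of (Mg_0.88Fe_0.12)_2Si_2O_6: 1.76×24.305 + 0.24×55.845 + 2×28.085 + 6×15.999 = 208.344 g/mol.
Mass of Si per formula unit: 2 × 28.085 = 56.170 g.
Weight fraction Si = 56.170 / 208.344 = 0.2696.

26.96 wt%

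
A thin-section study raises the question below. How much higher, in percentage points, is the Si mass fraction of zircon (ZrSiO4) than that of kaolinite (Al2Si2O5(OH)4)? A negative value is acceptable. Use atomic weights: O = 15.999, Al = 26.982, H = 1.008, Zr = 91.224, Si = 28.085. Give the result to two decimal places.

-6.44 percentage points

First mineral: 28.085 g Si in 183.305 g formula = 15.32 wt% Si.
Second mineral: 56.170 g Si in 258.157 g formula = 21.76 wt% Si.
15.32% − 21.76% gives a difference of -6.44 percentage points.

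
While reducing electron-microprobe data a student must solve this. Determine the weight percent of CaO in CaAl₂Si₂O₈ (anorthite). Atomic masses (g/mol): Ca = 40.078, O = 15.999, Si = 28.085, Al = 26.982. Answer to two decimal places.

20.16 wt%

Molar mass of CaAl₂Si₂O₈ = 1*40.078 + 2*26.982 + 2*28.085 + 8*15.999 = 278.204 g/mol.
Each formula unit contains 1 Ca, equivalent to 1/1 = 1.0000 mol CaO.
M(CaO) = 1×40.078 + 1×15.999 = 56.077 g/mol.
Mass of CaO per formula unit = 1.0000 × 56.077 = 56.077 g.
CaO wt% = 56.077 / 278.204 × 100 = 20.16%.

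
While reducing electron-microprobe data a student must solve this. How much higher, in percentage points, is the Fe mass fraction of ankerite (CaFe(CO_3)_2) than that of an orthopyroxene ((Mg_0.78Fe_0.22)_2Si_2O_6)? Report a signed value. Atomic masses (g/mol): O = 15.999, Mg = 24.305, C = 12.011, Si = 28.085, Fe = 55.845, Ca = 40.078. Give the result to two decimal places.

M(CaFe(CO_3)_2) = 215.939 g/mol, so wt% Fe = 55.845/215.939 × 100 = 25.86%.
M((Mg_0.78Fe_0.22)_2Si_2O_6) = 214.652 g/mol, so wt% Fe = 24.572/214.652 × 100 = 11.45%.
25.86 − 11.45 = 14.41 pp.

14.41 percentage points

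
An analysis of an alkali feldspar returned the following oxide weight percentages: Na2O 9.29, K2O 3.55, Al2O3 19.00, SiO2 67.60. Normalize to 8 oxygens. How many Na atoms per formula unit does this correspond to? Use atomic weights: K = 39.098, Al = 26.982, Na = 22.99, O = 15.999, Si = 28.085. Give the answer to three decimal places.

Na2O: 9.29/61.979 = 0.14989 mol → 0.29978 mol Na, 0.14989 mol O.
K2O: 3.55/94.195 = 0.03769 mol → 0.07538 mol K, 0.03769 mol O.
Al2O3: 19.00/101.961 = 0.18635 mol → 0.37270 mol Al, 0.55905 mol O.
SiO2: 67.60/60.083 = 1.12511 mol → 1.12511 mol Si, 2.25022 mol O.
Total oxygen = 2.99685 mol. Normalization factor = 8/2.99685 = 2.66947.
Na per 8 O = 0.29978 × 2.66947 = 0.800.

0.800 Na apfu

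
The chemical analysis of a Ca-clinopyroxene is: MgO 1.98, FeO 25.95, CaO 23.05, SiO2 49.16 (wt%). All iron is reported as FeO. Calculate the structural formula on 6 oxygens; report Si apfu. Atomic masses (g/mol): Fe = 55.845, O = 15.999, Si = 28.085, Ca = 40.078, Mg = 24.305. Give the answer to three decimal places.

1.997 Si apfu

1.98 wt% MgO ÷ 40.304 g/mol = 0.04913 mol, giving 0.04913 Mg and 0.04913 O.
25.95 wt% FeO ÷ 71.844 g/mol = 0.36120 mol, giving 0.36120 Fe and 0.36120 O.
23.05 wt% CaO ÷ 56.077 g/mol = 0.41104 mol, giving 0.41104 Ca and 0.41104 O.
49.16 wt% SiO2 ÷ 60.083 g/mol = 0.81820 mol, giving 0.81820 Si and 1.63640 O.
Oxygen sums to 2.45777; scaling by 6/2.45777 = 2.44124 puts the formula on 6 O.
Si: 0.81820 × 2.44124 = 1.997 atoms per formula unit.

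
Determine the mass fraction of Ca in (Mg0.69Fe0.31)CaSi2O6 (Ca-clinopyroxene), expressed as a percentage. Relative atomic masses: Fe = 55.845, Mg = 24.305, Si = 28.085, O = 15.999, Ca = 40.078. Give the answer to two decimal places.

M((Mg0.69Fe0.31)CaSi2O6) = 226.324 g/mol.
Ca contributes 1 × 40.078 = 40.078 g per mole.
40.078/226.324 = 0.1771 → 17.71%.

17.71 weight percent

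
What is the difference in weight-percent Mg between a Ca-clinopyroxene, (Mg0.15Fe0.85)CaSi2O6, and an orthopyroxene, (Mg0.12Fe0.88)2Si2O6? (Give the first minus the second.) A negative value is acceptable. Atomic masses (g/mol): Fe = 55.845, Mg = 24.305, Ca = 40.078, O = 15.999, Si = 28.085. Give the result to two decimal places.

Mg in (Mg0.15Fe0.85)CaSi2O6: molar mass 243.356 g/mol; 0.15×24.305 = 3.646 g → 1.50 wt%.
Mg in (Mg0.12Fe0.88)2Si2O6: molar mass 256.284 g/mol; 0.24×24.305 = 5.833 g → 2.28 wt%.
Difference = 1.50 − 2.28 = -0.78 percentage points.

-0.78 percentage points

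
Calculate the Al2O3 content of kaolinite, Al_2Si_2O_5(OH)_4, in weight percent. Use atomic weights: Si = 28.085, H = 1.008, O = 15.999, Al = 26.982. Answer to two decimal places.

M(Al_2Si_2O_5(OH)_4) = 258.157 g/mol; M(Al2O3) = 101.961 g/mol.
Moles Al2O3 per formula unit = 2 Al ÷ 2 = 1.0000.
Al2O3 fraction = (1.0000 × 101.961) / 258.157 = 101.961/258.157 = 0.3950.

39.50 wt%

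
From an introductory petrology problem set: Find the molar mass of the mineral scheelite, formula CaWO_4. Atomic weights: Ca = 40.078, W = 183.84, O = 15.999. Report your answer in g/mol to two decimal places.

M = 1*40.078 + 1*183.84 + 4*15.999

287.91 g/mol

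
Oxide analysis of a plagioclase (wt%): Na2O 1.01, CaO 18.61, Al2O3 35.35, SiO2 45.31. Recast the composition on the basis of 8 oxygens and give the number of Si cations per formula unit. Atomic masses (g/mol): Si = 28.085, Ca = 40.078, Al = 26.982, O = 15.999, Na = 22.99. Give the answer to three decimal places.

Na2O (M=61.979): mol = 0.01630; Na = 0.03260, O = 0.01630.
CaO (M=56.077): mol = 0.33187; Ca = 0.33187, O = 0.33187.
Al2O3 (M=101.961): mol = 0.34670; Al = 0.69340, O = 1.04010.
SiO2 (M=60.083): mol = 0.75412; Si = 0.75412, O = 1.50824.
ΣO = 2.89651; factor = 8/ΣO = 2.76194.
Si apfu = 0.75412 × 2.76194 = 2.083.

2.083 Si apfu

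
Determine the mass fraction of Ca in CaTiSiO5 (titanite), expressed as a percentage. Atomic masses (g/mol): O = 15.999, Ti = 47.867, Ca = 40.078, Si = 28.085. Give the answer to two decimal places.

M(CaTiSiO5) = 196.025 g/mol.
Ca contributes 1 × 40.078 = 40.078 g per mole.
40.078/196.025 = 0.2045 → 20.45%.

20.45 mass %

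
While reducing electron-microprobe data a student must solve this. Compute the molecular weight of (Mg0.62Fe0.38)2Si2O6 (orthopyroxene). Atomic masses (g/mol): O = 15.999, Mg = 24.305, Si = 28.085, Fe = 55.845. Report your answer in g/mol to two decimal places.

224.74 g/mol

M = 1.24×24.305 + 0.76×55.845 + 2×28.085 + 6×15.999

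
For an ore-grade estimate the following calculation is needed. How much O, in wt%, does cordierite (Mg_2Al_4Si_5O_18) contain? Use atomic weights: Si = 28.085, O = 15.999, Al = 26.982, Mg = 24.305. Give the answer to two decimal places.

Formula mass = 2×24.305 + 4×26.982 + 5×28.085 + 18×15.999 = 584.945 g/mol, of which 287.982 g is O.
So O makes up 287.982/584.945 = 0.4923 of the mass, i.e. 49.23%.

49.23 wt%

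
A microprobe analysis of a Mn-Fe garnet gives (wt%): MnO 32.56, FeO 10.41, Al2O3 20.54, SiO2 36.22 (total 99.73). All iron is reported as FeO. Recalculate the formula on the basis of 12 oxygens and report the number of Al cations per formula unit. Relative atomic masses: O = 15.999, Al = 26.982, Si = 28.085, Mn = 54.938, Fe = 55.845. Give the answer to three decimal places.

MnO: 32.56/70.937 = 0.45900 mol → 0.45900 mol Mn, 0.45900 mol O.
FeO: 10.41/71.844 = 0.14490 mol → 0.14490 mol Fe, 0.14490 mol O.
Al2O3: 20.54/101.961 = 0.20145 mol → 0.40290 mol Al, 0.60435 mol O.
SiO2: 36.22/60.083 = 0.60283 mol → 0.60283 mol Si, 1.20566 mol O.
Total oxygen = 2.41391 mol. Normalization factor = 12/2.41391 = 4.97119.
Al per 12 O = 0.40290 × 4.97119 = 2.003.

2.003 Al apfu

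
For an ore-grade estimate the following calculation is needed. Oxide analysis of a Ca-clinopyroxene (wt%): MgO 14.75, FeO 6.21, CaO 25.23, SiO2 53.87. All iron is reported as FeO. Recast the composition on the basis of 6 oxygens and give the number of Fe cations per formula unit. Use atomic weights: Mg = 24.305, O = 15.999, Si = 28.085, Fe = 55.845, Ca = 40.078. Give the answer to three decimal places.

MgO: 14.75/40.304 = 0.36597 mol → 0.36597 mol Mg, 0.36597 mol O.
FeO: 6.21/71.844 = 0.08644 mol → 0.08644 mol Fe, 0.08644 mol O.
CaO: 25.23/56.077 = 0.44992 mol → 0.44992 mol Ca, 0.44992 mol O.
SiO2: 53.87/60.083 = 0.89659 mol → 0.89659 mol Si, 1.79318 mol O.
Total oxygen = 2.69551 mol. Normalization factor = 6/2.69551 = 2.22592.
Fe per 6 O = 0.08644 × 2.22592 = 0.192.

0.192 Fe apfu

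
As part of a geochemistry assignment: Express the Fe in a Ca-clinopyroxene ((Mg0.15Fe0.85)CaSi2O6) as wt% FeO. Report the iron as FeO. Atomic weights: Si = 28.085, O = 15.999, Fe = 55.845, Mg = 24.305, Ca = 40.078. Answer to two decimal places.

25.09 wt%

Formula mass = 243.356 g/mol.
0.85 Fe → 0.8500 mol FeO per formula unit; M(FeO) = 71.844, so FeO mass = 61.067 g.
61.067/243.356 × 100 = 25.09 wt%.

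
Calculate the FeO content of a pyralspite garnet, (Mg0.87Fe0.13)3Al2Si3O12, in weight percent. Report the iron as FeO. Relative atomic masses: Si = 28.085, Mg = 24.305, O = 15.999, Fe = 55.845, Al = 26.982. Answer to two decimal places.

M((Mg0.87Fe0.13)3Al2Si3O12) = 415.423 g/mol; M(FeO) = 71.844 g/mol.
Moles FeO per formula unit = 0.39 Fe ÷ 1 = 0.3900.
FeO fraction = (0.3900 × 71.844) / 415.423 = 28.019/415.423 = 0.0674.

6.74 wt%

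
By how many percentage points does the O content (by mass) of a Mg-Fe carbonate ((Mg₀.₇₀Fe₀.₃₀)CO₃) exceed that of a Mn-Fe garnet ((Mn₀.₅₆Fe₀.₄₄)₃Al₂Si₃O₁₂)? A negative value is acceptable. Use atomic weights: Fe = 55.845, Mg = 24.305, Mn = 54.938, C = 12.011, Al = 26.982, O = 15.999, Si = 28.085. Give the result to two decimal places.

O in (Mg₀.₇₀Fe₀.₃₀)CO₃: molar mass 93.775 g/mol; 3×15.999 = 47.997 g → 51.18 wt%.
O in (Mn₀.₅₆Fe₀.₄₄)₃Al₂Si₃O₁₂: molar mass 496.218 g/mol; 12×15.999 = 191.988 g → 38.69 wt%.
Difference = 51.18 − 38.69 = 12.49 percentage points.

12.49 percentage points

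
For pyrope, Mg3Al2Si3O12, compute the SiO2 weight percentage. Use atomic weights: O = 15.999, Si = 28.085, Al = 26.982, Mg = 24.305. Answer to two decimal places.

44.71 wt%

M(Mg3Al2Si3O12) = 403.122 g/mol; M(SiO2) = 60.083 g/mol.
Moles SiO2 per formula unit = 3 Si ÷ 1 = 3.0000.
SiO2 fraction = (3.0000 × 60.083) / 403.122 = 180.249/403.122 = 0.4471.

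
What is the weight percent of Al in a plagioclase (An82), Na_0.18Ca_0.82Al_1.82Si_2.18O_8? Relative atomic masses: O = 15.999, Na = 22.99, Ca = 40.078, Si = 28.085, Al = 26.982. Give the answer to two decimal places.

17.84 wt%

Molar mass of Na_0.18Ca_0.82Al_1.82Si_2.18O_8: 0.18*22.99 + 0.82*40.078 + 1.82*26.982 + 2.18*28.085 + 8*15.999 = 275.327 g/mol.
Mass of Al per formula unit: 1.82 × 26.982 = 49.107 g.
Weight fraction Al = 49.107 / 275.327 = 0.1784.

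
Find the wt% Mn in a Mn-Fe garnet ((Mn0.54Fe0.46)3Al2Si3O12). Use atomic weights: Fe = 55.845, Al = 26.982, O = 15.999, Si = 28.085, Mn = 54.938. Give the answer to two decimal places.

17.93 mass %

Molar mass of (Mn0.54Fe0.46)3Al2Si3O12: 1.62·54.938 + 1.38·55.845 + 2·26.982 + 3·28.085 + 12·15.999 = 496.273 g/mol.
Mass of Mn per formula unit: 1.62 × 54.938 = 89.000 g.
Weight fraction Mn = 89.000 / 496.273 = 0.1793.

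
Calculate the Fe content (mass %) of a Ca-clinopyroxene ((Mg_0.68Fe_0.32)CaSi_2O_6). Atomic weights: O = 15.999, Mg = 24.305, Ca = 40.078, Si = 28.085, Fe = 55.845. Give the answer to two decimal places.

M((Mg_0.68Fe_0.32)CaSi_2O_6) = 226.640 g/mol.
Fe contributes 0.32 × 55.845 = 17.870 g per mole.
17.870/226.640 = 0.0788 → 7.88%.

7.88 mass %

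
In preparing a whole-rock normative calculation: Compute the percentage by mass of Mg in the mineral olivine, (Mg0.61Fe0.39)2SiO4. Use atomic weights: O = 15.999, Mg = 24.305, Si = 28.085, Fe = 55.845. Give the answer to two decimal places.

Formula mass = 1.22×24.305 + 0.78×55.845 + 1×28.085 + 4×15.999 = 165.292 g/mol, of which 29.652 g is Mg.
So Mg makes up 29.652/165.292 = 0.1794 of the mass, i.e. 17.94%.

17.94 weight percent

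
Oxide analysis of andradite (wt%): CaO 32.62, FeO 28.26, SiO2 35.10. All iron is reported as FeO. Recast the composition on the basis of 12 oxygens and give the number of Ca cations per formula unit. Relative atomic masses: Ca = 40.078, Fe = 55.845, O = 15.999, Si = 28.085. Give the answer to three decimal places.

3.257 Ca apfu

CaO (M=56.077): mol = 0.58170; Ca = 0.58170, O = 0.58170.
FeO (M=71.844): mol = 0.39335; Fe = 0.39335, O = 0.39335.
SiO2 (M=60.083): mol = 0.58419; Si = 0.58419, O = 1.16838.
ΣO = 2.14343; factor = 12/ΣO = 5.59850.
Ca apfu = 0.58170 × 5.59850 = 3.257.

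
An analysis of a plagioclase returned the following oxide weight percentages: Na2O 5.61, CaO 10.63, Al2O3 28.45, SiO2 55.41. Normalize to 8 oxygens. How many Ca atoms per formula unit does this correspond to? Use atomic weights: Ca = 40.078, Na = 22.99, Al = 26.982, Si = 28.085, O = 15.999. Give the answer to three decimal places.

0.512 Ca apfu

Na2O: 5.61/61.979 = 0.09051 mol → 0.18102 mol Na, 0.09051 mol O.
CaO: 10.63/56.077 = 0.18956 mol → 0.18956 mol Ca, 0.18956 mol O.
Al2O3: 28.45/101.961 = 0.27903 mol → 0.55806 mol Al, 0.83709 mol O.
SiO2: 55.41/60.083 = 0.92222 mol → 0.92222 mol Si, 1.84444 mol O.
Total oxygen = 2.96160 mol. Normalization factor = 8/2.96160 = 2.70124.
Ca per 8 O = 0.18956 × 2.70124 = 0.512.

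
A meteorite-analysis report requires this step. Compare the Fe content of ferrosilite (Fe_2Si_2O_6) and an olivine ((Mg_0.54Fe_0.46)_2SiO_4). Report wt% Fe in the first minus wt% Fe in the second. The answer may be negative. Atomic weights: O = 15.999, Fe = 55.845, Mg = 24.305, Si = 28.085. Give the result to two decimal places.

12.06 percentage points

M(Fe_2Si_2O_6) = 263.854 g/mol, so wt% Fe = 111.690/263.854 × 100 = 42.33%.
M((Mg_0.54Fe_0.46)_2SiO_4) = 169.708 g/mol, so wt% Fe = 51.377/169.708 × 100 = 30.27%.
42.33 − 30.27 = 12.06 pp.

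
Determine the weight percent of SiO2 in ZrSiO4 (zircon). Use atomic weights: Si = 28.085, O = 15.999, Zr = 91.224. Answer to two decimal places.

M(ZrSiO4) = 183.305 g/mol; M(SiO2) = 60.083 g/mol.
Moles SiO2 per formula unit = 1 Si ÷ 1 = 1.0000.
SiO2 fraction = (1.0000 × 60.083) / 183.305 = 60.083/183.305 = 0.3278.

32.78 wt%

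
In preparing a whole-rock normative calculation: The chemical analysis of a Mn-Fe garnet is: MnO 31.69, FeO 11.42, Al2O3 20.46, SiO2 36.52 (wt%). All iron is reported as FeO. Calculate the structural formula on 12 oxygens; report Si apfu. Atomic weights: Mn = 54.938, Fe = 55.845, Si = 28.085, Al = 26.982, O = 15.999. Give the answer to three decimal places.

3.010 Si apfu

MnO: 31.69/70.937 = 0.44673 mol → 0.44673 mol Mn, 0.44673 mol O.
FeO: 11.42/71.844 = 0.15896 mol → 0.15896 mol Fe, 0.15896 mol O.
Al2O3: 20.46/101.961 = 0.20066 mol → 0.40132 mol Al, 0.60198 mol O.
SiO2: 36.52/60.083 = 0.60783 mol → 0.60783 mol Si, 1.21566 mol O.
Total oxygen = 2.42333 mol. Normalization factor = 12/2.42333 = 4.95186.
Si per 12 O = 0.60783 × 4.95186 = 3.010.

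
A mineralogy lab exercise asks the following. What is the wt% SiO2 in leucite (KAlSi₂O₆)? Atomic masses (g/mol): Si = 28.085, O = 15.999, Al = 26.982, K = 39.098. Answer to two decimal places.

55.06 wt%

Formula mass = 218.244 g/mol.
2 Si → 2.0000 mol SiO2 per formula unit; M(SiO2) = 60.083, so SiO2 mass = 120.166 g.
120.166/218.244 × 100 = 55.06 wt%.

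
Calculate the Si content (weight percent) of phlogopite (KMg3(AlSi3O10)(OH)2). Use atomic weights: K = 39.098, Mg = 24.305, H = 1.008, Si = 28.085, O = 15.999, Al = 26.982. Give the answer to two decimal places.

Formula mass = 1·39.098 + 3·24.305 + 1·26.982 + 3·28.085 + 12·15.999 + 2·1.008 = 417.254 g/mol, of which 84.255 g is Si.
So Si makes up 84.255/417.254 = 0.2019 of the mass, i.e. 20.19%.

20.19 weight percent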